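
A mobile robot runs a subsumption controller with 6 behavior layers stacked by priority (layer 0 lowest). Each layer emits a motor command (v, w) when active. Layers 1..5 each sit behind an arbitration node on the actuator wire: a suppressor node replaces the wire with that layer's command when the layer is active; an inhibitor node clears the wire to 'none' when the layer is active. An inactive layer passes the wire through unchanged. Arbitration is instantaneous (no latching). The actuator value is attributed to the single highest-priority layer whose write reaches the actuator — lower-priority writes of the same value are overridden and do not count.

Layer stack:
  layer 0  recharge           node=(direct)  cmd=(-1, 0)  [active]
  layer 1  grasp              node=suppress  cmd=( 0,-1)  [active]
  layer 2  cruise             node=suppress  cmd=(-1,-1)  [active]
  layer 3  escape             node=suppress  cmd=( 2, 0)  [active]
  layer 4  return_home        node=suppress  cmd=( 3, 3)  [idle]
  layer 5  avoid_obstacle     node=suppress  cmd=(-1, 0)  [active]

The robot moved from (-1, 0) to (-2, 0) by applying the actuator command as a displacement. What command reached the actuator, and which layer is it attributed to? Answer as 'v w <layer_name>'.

displacement = (-2, 0) − (-1, 0) = (-1, 0)
L0 recharge: active, feeds wire = (-1, 0)
L1 grasp: active, suppressor → wire = (0, -1)
L2 cruise: active, suppressor → wire = (-1, -1)
L3 escape: active, suppressor → wire = (2, 0)
L4 return_home: idle → wire stays (2, 0)
L5 avoid_obstacle: active, suppressor → wire = (-1, 0)
actuator = (-1, 0) — from layer 5 (avoid_obstacle)

-1 0 avoid_obstacle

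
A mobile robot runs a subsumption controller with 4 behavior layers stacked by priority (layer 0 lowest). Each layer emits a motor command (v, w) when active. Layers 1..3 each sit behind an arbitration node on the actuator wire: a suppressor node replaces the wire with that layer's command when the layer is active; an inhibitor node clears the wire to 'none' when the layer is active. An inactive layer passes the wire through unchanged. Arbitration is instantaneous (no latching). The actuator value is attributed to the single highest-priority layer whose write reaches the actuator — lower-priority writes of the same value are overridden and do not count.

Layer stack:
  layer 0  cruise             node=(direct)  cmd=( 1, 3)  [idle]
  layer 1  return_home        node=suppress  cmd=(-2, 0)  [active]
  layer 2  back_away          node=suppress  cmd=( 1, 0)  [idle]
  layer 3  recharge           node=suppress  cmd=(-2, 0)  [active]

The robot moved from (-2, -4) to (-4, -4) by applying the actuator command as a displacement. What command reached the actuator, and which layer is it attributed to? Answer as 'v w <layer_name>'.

displacement = (-4, -4) − (-2, -4) = (-2, 0)
L0 cruise: idle → wire = none
L1 return_home: active, suppressor → wire = (-2, 0)
L2 back_away: idle → wire stays (-2, 0)
L3 recharge: active, suppressor → wire = (-2, 0)
actuator = (-2, 0) — from layer 3 (recharge)

-2 0 recharge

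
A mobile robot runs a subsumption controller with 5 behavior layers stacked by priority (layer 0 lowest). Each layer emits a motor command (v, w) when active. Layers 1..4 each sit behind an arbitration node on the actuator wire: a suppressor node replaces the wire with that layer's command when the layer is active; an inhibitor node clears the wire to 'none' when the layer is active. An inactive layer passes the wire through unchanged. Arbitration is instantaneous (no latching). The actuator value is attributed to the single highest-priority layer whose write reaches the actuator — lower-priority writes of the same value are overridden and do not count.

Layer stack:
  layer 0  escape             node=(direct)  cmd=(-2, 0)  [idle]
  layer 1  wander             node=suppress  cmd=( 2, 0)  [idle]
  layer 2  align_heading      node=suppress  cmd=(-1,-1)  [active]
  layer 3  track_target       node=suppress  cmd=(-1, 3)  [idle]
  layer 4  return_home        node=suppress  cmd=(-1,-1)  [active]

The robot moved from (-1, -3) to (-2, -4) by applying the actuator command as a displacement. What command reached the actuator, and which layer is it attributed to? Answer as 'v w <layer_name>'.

-1 -1 return_home

displacement = (-2, -4) − (-1, -3) = (-1, -1)
[0] escape off; wire := none
[1] wander off; pass none
[2] align_heading on (suppress); wire := (-1, -1)
[3] track_target off; pass (-1, -1)
[4] return_home on (suppress); wire := (-1, -1)
output (-1, -1) — from layer 4 (return_home)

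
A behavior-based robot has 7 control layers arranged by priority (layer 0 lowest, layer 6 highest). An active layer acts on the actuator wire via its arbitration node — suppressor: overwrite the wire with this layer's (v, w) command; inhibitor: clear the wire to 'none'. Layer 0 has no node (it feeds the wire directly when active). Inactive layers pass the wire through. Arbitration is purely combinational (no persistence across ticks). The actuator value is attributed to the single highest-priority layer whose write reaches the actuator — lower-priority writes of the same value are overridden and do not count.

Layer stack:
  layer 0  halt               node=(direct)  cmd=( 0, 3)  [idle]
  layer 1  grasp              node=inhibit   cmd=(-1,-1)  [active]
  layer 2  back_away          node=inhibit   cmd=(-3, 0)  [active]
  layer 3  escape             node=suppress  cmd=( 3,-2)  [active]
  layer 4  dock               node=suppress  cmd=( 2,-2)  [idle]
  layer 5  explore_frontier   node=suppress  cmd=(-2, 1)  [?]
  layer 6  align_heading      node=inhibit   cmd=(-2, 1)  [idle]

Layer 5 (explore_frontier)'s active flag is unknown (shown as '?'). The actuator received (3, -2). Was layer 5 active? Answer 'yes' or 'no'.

no

If layer 5 is active=yes:
  actuator would be (-2, 1)
If layer 5 is active=no:
  actuator would be (3, -2)
Observed (3, -2), so layer 5 was idle.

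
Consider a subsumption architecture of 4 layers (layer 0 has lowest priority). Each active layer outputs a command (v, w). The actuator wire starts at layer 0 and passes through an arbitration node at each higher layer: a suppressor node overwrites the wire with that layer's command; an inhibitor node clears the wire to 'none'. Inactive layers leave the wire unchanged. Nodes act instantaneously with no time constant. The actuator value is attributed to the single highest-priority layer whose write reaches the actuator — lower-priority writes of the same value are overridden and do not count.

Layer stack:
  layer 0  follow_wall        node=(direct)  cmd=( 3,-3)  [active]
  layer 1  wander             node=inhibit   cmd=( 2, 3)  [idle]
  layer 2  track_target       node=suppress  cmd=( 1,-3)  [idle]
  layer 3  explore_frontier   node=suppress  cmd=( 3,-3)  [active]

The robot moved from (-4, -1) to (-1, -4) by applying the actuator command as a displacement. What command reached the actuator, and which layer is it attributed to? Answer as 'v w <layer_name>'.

displacement = (-1, -4) − (-4, -1) = (3, -3)
layer 0 (follow_wall) active — direct: (3, -3)
layer 1 (wander) idle — unchanged: (3, -3)
layer 2 (track_target) idle — unchanged: (3, -3)
layer 3 (explore_frontier) active — suppresses: (3, -3)
→ actuator (3, -3) — from layer 3 (explore_frontier)

3 -3 explore_frontier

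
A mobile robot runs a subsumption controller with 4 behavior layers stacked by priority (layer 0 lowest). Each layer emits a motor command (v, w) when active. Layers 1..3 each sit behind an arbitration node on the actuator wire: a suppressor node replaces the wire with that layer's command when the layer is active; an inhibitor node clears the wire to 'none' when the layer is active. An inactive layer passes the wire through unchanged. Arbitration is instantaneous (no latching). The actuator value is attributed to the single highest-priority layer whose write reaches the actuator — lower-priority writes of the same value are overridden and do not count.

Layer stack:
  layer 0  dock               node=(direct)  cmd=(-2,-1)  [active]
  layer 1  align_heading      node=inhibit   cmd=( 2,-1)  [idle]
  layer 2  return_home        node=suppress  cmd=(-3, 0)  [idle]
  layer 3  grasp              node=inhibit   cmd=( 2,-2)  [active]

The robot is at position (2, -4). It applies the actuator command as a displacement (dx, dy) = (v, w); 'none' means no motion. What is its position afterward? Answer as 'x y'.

L0 dock: active, feeds wire = (-2, -1)
L1 align_heading: idle → wire stays (-2, -1)
L2 return_home: idle → wire stays (-2, -1)
L3 grasp: active, inhibitor → wire = none
actuator = none
position: (2, -4) + none = (2, -4)

2 -4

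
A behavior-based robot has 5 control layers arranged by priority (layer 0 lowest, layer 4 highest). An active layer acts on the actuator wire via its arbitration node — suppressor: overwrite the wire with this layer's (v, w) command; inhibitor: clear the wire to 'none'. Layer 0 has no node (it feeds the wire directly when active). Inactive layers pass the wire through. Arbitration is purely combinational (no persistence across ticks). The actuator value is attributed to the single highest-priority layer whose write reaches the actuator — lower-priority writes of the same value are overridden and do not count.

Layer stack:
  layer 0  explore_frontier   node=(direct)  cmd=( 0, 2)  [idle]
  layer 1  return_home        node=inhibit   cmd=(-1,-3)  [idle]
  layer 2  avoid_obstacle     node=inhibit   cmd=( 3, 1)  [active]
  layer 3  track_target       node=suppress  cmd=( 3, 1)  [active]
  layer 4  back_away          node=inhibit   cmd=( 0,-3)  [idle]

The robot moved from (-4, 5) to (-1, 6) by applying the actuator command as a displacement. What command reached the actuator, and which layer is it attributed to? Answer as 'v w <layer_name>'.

displacement = (-1, 6) − (-4, 5) = (3, 1)
[0] explore_frontier off; wire := none
[1] return_home off; pass none
[2] avoid_obstacle on (inhibit); wire := none
[3] track_target on (suppress); wire := (3, 1)
[4] back_away off; pass (3, 1)
output (3, 1) — from layer 3 (track_target)

3 1 track_target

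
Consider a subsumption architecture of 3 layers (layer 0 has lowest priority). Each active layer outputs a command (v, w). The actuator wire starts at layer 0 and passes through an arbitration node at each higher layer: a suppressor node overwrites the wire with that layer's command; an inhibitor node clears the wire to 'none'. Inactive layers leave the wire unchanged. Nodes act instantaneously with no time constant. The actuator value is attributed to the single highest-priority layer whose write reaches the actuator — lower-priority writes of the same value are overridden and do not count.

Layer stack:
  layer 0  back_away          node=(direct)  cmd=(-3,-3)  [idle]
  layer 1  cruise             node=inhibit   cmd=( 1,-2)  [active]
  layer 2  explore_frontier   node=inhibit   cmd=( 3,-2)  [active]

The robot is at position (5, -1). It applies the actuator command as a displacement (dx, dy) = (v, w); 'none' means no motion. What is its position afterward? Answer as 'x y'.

5 -1

L0 back_away: idle → wire = none
L1 cruise: active, inhibitor → wire = none
L2 explore_frontier: active, inhibitor → wire = none
actuator = none
position: (5, -1) + none = (5, -1)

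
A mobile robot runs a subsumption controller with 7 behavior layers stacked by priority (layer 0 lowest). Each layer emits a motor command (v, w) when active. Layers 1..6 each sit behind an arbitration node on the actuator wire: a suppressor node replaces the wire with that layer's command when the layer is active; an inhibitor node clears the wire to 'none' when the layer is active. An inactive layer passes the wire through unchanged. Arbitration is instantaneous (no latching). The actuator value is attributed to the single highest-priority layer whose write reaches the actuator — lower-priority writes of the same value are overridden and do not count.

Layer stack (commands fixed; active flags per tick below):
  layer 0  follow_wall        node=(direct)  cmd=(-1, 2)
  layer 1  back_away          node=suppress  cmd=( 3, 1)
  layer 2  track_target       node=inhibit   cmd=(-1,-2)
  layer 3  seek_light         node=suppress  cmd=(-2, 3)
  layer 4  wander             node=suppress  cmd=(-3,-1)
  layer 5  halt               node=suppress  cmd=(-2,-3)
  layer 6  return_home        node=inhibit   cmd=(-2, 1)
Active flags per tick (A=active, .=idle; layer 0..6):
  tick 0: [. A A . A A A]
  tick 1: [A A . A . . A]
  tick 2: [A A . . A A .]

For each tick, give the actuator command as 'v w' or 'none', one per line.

tick 0:
  L0 follow_wall: idle → wire = none
  L1 back_away: active, suppressor → wire = (3, 1)
  L2 track_target: active, inhibitor → wire = none
  L3 seek_light: idle → wire stays none
  L4 wander: active, suppressor → wire = (-3, -1)
  L5 halt: active, suppressor → wire = (-2, -3)
  L6 return_home: active, inhibitor → wire = none
  actuator = none
tick 1:
  L0 follow_wall: active, feeds wire = (-1, 2)
  L1 back_away: active, suppressor → wire = (3, 1)
  L2 track_target: idle → wire stays (3, 1)
  L3 seek_light: active, suppressor → wire = (-2, 3)
  L4 wander: idle → wire stays (-2, 3)
  L5 halt: idle → wire stays (-2, 3)
  L6 return_home: active, inhibitor → wire = none
  actuator = none
tick 2:
  L0 follow_wall: active, feeds wire = (-1, 2)
  L1 back_away: active, suppressor → wire = (3, 1)
  L2 track_target: idle → wire stays (3, 1)
  L3 seek_light: idle → wire stays (3, 1)
  L4 wander: active, suppressor → wire = (-3, -1)
  L5 halt: active, suppressor → wire = (-2, -3)
  L6 return_home: idle → wire stays (-2, -3)
  actuator = (-2, -3)

none
none
-2 -3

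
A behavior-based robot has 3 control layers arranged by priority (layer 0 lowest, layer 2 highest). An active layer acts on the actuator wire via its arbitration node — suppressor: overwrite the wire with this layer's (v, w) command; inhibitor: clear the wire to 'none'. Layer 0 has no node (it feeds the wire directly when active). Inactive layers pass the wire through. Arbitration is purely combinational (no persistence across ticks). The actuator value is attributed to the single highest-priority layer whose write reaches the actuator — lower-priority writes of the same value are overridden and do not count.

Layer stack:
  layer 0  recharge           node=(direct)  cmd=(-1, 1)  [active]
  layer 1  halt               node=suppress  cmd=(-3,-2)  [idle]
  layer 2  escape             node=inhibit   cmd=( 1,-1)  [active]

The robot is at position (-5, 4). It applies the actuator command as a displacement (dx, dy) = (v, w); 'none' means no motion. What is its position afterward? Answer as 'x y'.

L0 recharge: active, feeds wire = (-1, 1)
L1 halt: idle → wire stays (-1, 1)
L2 escape: active, inhibitor → wire = none
actuator = none
position: (-5, 4) + none = (-5, 4)

-5 4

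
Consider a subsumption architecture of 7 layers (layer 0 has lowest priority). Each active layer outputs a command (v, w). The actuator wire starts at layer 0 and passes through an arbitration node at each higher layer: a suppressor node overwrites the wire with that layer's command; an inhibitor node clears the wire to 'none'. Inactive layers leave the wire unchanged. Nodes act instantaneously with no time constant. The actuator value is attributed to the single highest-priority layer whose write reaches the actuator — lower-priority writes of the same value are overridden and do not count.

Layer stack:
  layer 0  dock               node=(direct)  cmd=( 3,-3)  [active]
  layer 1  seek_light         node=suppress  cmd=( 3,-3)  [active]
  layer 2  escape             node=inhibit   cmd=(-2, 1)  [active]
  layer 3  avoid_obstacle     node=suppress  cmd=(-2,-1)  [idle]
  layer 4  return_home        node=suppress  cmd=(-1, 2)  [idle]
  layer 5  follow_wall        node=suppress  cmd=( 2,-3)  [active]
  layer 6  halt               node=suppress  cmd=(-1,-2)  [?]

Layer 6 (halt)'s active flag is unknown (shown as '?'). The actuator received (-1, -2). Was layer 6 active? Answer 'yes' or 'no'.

yes

If layer 6 is active=yes:
  actuator would be (-1, -2)
If layer 6 is active=no:
  actuator would be (2, -3)
Observed (-1, -2), so layer 6 was active.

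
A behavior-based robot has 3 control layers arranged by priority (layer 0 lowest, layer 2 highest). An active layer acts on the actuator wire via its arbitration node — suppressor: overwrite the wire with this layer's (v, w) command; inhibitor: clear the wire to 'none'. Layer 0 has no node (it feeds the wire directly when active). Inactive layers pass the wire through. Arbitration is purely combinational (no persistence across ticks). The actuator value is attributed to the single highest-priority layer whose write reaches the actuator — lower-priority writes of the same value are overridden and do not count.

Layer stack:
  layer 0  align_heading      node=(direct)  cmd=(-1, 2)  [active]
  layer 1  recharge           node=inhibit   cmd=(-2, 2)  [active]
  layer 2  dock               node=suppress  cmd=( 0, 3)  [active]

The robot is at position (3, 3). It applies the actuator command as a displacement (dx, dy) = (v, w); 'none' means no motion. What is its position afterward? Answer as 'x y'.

3 6

layer 0 (align_heading) active — direct: (-1, 2)
layer 1 (recharge) active — inhibits: none
layer 2 (dock) active — suppresses: (0, 3)
→ actuator (0, 3)
position: (3, 3) + (0, 3) = (3, 6)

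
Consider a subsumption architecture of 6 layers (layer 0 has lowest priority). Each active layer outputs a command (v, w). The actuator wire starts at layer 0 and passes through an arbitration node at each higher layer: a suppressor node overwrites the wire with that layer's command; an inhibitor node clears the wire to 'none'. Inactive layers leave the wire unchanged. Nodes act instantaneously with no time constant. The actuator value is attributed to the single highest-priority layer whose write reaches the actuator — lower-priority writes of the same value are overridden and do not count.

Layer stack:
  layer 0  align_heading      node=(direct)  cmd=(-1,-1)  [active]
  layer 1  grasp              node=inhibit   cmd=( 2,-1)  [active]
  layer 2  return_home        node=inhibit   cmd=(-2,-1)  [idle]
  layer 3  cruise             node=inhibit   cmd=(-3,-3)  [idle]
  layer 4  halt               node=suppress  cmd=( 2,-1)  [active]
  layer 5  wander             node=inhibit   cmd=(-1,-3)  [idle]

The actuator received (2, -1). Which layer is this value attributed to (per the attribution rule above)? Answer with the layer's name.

halt

L0 align_heading: active, feeds wire = (-1, -1)
L1 grasp: active, inhibitor → wire = none
L2 return_home: idle → wire stays none
L3 cruise: idle → wire stays none
L4 halt: active, suppressor → wire = (2, -1)
L5 wander: idle → wire stays (2, -1)
actuator = (2, -1)
last writer: layer 4 = halt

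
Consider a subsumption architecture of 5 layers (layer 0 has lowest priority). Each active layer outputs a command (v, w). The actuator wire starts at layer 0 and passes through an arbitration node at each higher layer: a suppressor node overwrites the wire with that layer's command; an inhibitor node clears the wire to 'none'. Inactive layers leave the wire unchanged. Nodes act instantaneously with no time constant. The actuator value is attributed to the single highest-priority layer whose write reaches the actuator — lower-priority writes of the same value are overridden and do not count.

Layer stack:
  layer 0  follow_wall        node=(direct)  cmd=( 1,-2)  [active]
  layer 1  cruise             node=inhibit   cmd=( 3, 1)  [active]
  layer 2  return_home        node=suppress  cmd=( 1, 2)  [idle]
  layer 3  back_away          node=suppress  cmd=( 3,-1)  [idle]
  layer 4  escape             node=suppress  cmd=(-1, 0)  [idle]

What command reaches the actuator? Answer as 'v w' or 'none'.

layer 0 (follow_wall) active — direct: (1, -2)
layer 1 (cruise) active — inhibits: none
layer 2 (return_home) idle — unchanged: none
layer 3 (back_away) idle — unchanged: none
layer 4 (escape) idle — unchanged: none
→ actuator none

none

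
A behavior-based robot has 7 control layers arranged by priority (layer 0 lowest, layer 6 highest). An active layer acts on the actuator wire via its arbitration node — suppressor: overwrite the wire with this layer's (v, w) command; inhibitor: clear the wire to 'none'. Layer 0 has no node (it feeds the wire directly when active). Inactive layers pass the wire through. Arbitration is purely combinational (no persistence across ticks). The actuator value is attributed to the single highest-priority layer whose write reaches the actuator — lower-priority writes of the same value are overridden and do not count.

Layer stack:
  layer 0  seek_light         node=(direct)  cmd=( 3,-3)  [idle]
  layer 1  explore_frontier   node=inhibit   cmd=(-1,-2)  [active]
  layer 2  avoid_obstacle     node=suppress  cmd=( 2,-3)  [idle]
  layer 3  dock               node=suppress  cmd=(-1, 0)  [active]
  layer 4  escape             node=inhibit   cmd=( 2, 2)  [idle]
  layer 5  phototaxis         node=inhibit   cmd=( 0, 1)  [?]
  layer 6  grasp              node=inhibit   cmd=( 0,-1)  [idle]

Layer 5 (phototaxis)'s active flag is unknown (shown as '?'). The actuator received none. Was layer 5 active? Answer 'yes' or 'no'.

yes

If layer 5 is active=yes:
  actuator would be none
If layer 5 is active=no:
  actuator would be (-1, 0)
Observed none, so layer 5 was active.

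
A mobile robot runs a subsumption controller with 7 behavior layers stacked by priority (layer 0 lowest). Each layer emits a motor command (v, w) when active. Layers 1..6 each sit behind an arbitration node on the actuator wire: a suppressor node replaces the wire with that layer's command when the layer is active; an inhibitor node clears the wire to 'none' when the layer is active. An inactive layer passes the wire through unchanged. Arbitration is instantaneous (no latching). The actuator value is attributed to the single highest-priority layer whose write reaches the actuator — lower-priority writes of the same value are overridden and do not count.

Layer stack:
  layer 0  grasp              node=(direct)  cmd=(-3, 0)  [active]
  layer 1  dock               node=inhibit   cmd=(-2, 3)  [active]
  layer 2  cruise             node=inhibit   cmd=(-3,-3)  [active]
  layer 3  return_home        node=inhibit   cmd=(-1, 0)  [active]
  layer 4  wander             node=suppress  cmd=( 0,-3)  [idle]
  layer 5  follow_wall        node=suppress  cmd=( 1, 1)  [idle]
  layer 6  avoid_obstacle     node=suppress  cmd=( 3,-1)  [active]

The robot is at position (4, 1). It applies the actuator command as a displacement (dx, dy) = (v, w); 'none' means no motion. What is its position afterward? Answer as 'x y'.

7 0

layer 0 (grasp) active — direct: (-3, 0)
layer 1 (dock) active — inhibits: none
layer 2 (cruise) active — inhibits: none
layer 3 (return_home) active — inhibits: none
layer 4 (wander) idle — unchanged: none
layer 5 (follow_wall) idle — unchanged: none
layer 6 (avoid_obstacle) active — suppresses: (3, -1)
→ actuator (3, -1)
position: (4, 1) + (3, -1) = (7, 0)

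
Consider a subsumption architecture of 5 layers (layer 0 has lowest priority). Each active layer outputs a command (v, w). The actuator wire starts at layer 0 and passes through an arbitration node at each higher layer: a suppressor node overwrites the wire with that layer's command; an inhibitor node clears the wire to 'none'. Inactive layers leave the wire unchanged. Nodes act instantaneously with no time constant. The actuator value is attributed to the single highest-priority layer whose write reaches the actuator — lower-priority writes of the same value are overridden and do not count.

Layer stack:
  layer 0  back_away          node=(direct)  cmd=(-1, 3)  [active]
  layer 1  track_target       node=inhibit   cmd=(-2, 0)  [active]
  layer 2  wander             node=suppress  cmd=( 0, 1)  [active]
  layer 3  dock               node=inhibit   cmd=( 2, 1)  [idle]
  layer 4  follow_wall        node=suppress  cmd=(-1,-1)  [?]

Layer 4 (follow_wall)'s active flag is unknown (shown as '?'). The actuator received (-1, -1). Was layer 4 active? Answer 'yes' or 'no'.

yes

If layer 4 is active=yes:
  actuator would be (-1, -1)
If layer 4 is active=no:
  actuator would be (0, 1)
Observed (-1, -1), so layer 4 was active.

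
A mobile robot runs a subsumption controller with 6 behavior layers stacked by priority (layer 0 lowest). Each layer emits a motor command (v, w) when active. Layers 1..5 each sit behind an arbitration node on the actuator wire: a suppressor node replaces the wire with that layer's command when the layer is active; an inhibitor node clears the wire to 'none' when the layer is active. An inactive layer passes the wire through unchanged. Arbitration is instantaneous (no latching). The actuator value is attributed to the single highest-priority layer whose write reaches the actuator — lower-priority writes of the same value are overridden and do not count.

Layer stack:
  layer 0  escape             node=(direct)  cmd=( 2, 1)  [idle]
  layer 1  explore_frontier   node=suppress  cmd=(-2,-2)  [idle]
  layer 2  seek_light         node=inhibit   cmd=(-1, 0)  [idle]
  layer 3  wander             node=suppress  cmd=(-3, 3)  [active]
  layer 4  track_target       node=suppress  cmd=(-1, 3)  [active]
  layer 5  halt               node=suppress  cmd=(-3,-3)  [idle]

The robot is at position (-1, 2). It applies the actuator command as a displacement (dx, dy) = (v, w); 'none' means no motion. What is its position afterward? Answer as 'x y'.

-2 5

layer 0 (escape) idle — none
layer 1 (explore_frontier) idle — unchanged: none
layer 2 (seek_light) idle — unchanged: none
layer 3 (wander) active — suppresses: (-3, 3)
layer 4 (track_target) active — suppresses: (-1, 3)
layer 5 (halt) idle — unchanged: (-1, 3)
→ actuator (-1, 3)
position: (-1, 2) + (-1, 3) = (-2, 5)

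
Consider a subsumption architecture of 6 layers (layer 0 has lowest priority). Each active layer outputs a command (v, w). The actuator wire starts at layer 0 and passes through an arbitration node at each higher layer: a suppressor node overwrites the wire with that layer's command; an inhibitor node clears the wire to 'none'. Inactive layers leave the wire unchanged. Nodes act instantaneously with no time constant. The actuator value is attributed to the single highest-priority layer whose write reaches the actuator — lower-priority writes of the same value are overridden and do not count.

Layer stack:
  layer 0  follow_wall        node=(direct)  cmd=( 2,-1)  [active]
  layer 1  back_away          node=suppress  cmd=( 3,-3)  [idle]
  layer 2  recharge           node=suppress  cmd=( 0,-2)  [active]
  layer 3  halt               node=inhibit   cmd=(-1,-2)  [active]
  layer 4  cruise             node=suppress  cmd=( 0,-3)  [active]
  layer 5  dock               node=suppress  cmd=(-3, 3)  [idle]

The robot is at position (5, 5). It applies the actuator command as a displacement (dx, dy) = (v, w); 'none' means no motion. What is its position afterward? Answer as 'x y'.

5 2

[0] follow_wall on; wire := (2, -1)
[1] back_away off; pass (2, -1)
[2] recharge on (suppress); wire := (0, -2)
[3] halt on (inhibit); wire := none
[4] cruise on (suppress); wire := (0, -3)
[5] dock off; pass (0, -3)
output (0, -3)
position: (5, 5) + (0, -3) = (5, 2)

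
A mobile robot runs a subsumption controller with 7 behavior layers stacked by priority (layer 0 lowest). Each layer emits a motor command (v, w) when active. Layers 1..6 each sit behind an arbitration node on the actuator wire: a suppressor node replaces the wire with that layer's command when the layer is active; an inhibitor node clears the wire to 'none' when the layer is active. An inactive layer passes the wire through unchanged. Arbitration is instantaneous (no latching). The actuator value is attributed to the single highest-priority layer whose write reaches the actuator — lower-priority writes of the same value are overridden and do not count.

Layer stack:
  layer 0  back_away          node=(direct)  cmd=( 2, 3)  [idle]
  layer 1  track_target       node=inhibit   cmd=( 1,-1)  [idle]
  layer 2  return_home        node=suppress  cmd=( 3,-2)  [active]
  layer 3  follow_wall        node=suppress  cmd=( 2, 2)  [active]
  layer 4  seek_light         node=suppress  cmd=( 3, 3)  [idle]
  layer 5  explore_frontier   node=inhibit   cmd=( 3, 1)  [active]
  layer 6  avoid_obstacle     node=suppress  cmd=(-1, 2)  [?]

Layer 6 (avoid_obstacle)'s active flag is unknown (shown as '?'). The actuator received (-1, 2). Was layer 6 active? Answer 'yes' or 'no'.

yes

If layer 6 is active=yes:
  actuator would be (-1, 2)
If layer 6 is active=no:
  actuator would be none
Observed (-1, 2), so layer 6 was active.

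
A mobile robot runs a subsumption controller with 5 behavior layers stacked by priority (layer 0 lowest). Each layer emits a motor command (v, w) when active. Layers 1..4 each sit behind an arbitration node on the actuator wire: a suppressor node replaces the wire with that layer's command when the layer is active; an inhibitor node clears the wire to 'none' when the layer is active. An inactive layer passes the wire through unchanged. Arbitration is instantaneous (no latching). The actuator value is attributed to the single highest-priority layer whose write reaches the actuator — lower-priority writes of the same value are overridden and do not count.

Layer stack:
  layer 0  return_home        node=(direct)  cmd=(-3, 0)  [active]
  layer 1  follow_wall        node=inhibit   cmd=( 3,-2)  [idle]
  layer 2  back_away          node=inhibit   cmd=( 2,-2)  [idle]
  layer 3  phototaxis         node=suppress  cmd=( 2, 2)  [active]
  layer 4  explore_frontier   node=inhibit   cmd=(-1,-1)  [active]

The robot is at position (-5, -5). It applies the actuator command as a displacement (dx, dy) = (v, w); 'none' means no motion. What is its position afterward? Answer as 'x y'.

L0 return_home: active, feeds wire = (-3, 0)
L1 follow_wall: idle → wire stays (-3, 0)
L2 back_away: idle → wire stays (-3, 0)
L3 phototaxis: active, suppressor → wire = (2, 2)
L4 explore_frontier: active, inhibitor → wire = none
actuator = none
position: (-5, -5) + none = (-5, -5)

-5 -5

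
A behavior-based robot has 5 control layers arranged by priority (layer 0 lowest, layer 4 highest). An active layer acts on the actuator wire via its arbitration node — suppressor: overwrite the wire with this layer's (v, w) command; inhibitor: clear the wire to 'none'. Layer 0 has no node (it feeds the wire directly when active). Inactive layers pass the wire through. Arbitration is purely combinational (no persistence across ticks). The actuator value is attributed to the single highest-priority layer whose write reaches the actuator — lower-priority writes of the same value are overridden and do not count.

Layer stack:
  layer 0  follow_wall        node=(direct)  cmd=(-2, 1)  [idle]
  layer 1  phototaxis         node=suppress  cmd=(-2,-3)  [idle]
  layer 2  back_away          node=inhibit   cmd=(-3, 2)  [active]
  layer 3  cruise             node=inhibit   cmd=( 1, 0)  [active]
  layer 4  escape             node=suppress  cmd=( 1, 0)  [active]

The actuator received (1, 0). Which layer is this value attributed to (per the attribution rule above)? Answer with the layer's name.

L0 follow_wall: idle → wire = none
L1 phototaxis: idle → wire stays none
L2 back_away: active, inhibitor → wire = none
L3 cruise: active, inhibitor → wire = none
L4 escape: active, suppressor → wire = (1, 0)
actuator = (1, 0)
last writer: layer 4 = escape

escape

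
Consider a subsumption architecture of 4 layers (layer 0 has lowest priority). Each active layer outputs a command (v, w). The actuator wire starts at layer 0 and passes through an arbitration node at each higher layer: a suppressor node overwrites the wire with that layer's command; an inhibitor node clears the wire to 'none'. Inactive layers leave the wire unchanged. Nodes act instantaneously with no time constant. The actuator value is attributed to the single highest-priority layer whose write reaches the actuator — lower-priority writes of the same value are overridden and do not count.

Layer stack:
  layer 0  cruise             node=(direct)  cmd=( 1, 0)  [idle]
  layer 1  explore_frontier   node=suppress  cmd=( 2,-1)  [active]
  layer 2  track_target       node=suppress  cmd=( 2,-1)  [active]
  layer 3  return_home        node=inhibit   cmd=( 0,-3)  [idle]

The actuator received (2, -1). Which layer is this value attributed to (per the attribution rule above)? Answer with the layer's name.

track_target

[0] cruise off; wire := none
[1] explore_frontier on (suppress); wire := (2, -1)
[2] track_target on (suppress); wire := (2, -1)
[3] return_home off; pass (2, -1)
output (2, -1)
last writer: layer 2 = track_target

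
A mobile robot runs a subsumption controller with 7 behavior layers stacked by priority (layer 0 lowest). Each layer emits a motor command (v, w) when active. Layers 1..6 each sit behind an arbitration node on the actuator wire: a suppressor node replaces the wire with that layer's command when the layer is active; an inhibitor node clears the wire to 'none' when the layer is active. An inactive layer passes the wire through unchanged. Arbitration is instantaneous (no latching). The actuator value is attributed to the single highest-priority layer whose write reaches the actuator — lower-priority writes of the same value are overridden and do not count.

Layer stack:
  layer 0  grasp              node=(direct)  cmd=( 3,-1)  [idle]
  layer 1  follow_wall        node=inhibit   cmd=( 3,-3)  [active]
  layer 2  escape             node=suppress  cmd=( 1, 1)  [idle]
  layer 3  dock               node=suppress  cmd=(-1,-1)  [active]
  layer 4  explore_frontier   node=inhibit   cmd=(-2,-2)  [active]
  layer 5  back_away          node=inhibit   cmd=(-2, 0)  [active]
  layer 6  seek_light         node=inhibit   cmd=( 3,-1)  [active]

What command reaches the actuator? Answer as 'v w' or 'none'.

none

layer 0 (grasp) idle — none
layer 1 (follow_wall) active — inhibits: none
layer 2 (escape) idle — unchanged: none
layer 3 (dock) active — suppresses: (-1, -1)
layer 4 (explore_frontier) active — inhibits: none
layer 5 (back_away) active — inhibits: none
layer 6 (seek_light) active — inhibits: none
→ actuator none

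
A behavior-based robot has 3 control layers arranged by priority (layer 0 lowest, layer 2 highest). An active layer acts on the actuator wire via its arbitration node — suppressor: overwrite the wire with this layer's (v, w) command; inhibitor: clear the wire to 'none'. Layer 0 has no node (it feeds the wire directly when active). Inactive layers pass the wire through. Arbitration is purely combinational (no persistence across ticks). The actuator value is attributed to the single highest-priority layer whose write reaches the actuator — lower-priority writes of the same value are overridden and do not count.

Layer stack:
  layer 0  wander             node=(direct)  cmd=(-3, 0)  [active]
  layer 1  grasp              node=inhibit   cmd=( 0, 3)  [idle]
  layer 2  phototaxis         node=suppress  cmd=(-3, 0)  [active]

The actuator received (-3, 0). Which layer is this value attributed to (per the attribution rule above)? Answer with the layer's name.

phototaxis

L0 wander: active, feeds wire = (-3, 0)
L1 grasp: idle → wire stays (-3, 0)
L2 phototaxis: active, suppressor → wire = (-3, 0)
actuator = (-3, 0)
last writer: layer 2 = phototaxis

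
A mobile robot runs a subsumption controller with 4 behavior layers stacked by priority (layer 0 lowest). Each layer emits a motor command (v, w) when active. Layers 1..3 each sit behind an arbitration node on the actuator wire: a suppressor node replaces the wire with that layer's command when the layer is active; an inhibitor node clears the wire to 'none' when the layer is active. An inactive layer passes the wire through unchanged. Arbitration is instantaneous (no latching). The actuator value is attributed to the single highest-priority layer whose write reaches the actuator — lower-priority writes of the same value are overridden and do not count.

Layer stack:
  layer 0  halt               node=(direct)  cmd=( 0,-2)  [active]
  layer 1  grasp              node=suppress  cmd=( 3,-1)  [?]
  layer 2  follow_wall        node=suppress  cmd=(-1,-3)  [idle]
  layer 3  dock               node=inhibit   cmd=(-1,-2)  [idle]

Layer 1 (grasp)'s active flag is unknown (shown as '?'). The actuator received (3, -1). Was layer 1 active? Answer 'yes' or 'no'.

If layer 1 is active=yes:
  actuator would be (3, -1)
If layer 1 is active=no:
  actuator would be (0, -2)
Observed (3, -1), so layer 1 was active.

yes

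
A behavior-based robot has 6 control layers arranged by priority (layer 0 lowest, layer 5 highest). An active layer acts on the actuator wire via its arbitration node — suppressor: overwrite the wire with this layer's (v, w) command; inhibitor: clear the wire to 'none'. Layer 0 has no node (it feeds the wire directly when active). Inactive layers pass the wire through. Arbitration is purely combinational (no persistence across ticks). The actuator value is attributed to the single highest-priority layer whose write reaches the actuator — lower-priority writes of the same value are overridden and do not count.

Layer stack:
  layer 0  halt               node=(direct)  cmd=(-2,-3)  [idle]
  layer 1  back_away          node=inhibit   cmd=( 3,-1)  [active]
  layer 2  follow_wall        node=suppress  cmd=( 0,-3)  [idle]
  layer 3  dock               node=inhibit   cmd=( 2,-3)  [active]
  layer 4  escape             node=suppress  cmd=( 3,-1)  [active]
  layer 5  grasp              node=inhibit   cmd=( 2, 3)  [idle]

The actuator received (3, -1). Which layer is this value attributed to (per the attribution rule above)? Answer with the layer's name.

layer 0 (halt) idle — none
layer 1 (back_away) active — inhibits: none
layer 2 (follow_wall) idle — unchanged: none
layer 3 (dock) active — inhibits: none
layer 4 (escape) active — suppresses: (3, -1)
layer 5 (grasp) idle — unchanged: (3, -1)
→ actuator (3, -1)
last writer: layer 4 = escape

escape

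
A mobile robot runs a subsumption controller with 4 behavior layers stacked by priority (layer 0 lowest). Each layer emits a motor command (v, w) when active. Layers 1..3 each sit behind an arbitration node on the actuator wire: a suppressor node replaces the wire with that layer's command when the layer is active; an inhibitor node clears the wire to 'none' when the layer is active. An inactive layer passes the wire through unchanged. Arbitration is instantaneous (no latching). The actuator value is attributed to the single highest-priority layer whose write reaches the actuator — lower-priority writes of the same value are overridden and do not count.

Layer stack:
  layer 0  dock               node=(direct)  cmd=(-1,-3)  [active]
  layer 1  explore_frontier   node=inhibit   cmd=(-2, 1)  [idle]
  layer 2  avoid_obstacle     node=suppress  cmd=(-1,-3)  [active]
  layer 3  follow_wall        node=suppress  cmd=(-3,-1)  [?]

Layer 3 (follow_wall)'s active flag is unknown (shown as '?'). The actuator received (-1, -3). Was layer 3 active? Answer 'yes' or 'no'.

If layer 3 is active=yes:
  actuator would be (-3, -1)
If layer 3 is active=no:
  actuator would be (-1, -3)
Observed (-1, -3), so layer 3 was idle.

no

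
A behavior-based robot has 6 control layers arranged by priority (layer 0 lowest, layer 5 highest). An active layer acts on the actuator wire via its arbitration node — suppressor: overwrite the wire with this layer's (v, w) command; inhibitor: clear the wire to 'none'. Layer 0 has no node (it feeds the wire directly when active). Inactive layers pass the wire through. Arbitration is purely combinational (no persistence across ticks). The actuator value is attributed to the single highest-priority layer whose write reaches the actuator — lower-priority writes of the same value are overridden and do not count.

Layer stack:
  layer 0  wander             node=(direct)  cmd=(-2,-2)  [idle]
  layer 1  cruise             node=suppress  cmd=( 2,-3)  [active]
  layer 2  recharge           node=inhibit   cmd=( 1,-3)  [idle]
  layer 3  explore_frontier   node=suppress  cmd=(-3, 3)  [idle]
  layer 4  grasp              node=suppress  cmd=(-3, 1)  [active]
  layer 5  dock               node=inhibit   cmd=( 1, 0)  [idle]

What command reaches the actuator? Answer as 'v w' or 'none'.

layer 0 (wander) idle — none
layer 1 (cruise) active — suppresses: (2, -3)
layer 2 (recharge) idle — unchanged: (2, -3)
layer 3 (explore_frontier) idle — unchanged: (2, -3)
layer 4 (grasp) active — suppresses: (-3, 1)
layer 5 (dock) idle — unchanged: (-3, 1)
→ actuator (-3, 1)

-3 1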